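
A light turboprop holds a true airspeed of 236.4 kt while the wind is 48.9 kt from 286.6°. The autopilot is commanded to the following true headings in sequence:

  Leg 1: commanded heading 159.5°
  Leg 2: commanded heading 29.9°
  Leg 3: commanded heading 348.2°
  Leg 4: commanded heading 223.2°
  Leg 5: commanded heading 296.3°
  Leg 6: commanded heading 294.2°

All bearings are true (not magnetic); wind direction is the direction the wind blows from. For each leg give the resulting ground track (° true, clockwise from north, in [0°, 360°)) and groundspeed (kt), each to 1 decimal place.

Leg 1: heading 159.5°; drift -8.3° → track 151.2°, groundspeed 268.7 kt
Leg 2: heading 29.9°; drift +10.9° → track 40.8°, groundspeed 252.2 kt
Leg 3: heading 348.2°; drift +11.4° → track 359.6°, groundspeed 217.4 kt
Leg 4: heading 223.2°; drift -11.5° → track 211.7°, groundspeed 218.9 kt
Leg 5: heading 296.3°; drift +2.5° → track 298.8°, groundspeed 188.4 kt
Leg 6: heading 294.2°; drift +2.0° → track 296.2°, groundspeed 188.0 kt

Leg 1: track=151.2°, groundspeed=268.7 kt
Leg 2: track=40.8°, groundspeed=252.2 kt
Leg 3: track=359.6°, groundspeed=217.4 kt
Leg 4: track=211.7°, groundspeed=218.9 kt
Leg 5: track=298.8°, groundspeed=188.4 kt
Leg 6: track=296.2°, groundspeed=188.0 kt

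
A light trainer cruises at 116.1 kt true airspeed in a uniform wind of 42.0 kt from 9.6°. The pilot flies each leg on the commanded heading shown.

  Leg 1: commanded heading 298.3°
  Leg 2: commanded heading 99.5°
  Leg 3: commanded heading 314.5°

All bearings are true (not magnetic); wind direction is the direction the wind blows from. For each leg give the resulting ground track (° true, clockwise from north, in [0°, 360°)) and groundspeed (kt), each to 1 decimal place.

Leg 1: track=277.1°, groundspeed=110.1 kt
Leg 2: track=119.4°, groundspeed=123.4 kt
Leg 3: track=294.0°, groundspeed=98.3 kt

Leg 1: heading 298.3°; drift -21.2° → track 277.1°, groundspeed 110.1 kt
Leg 2: heading 99.5°; drift +19.9° → track 119.4°, groundspeed 123.4 kt
Leg 3: heading 314.5°; drift -20.5° → track 294.0°, groundspeed 98.3 kt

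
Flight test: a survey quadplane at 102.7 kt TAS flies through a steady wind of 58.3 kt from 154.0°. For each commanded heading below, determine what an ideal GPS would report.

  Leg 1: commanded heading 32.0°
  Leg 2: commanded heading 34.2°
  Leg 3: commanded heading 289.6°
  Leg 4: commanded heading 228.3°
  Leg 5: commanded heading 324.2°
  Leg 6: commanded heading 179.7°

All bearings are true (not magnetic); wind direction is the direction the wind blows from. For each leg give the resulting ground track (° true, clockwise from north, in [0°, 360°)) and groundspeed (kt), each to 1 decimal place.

Leg 1: track=11.7°, groundspeed=142.4 kt
Leg 2: track=13.2°, groundspeed=141.1 kt
Leg 3: track=305.4°, groundspeed=150.0 kt
Leg 4: track=261.1°, groundspeed=103.5 kt
Leg 5: track=327.7°, groundspeed=160.5 kt
Leg 6: track=206.4°, groundspeed=56.2 kt

Leg 1: heading 32.0°; drift -20.3° → track 11.7°, groundspeed 142.4 kt
Leg 2: heading 34.2°; drift -21.0° → track 13.2°, groundspeed 141.1 kt
Leg 3: heading 289.6°; drift +15.8° → track 305.4°, groundspeed 150.0 kt
Leg 4: heading 228.3°; drift +32.8° → track 261.1°, groundspeed 103.5 kt
Leg 5: heading 324.2°; drift +3.5° → track 327.7°, groundspeed 160.5 kt
Leg 6: heading 179.7°; drift +26.7° → track 206.4°, groundspeed 56.2 kt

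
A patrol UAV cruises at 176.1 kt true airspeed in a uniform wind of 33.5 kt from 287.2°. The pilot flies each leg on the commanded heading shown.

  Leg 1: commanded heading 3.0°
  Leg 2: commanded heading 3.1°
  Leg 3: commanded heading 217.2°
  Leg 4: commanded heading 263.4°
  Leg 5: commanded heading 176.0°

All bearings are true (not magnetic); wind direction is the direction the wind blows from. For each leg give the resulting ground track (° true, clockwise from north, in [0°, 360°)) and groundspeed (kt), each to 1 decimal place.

Leg 1: track=13.9°, groundspeed=171.0 kt
Leg 2: track=14.0°, groundspeed=171.1 kt
Leg 3: track=206.4°, groundspeed=167.6 kt
Leg 4: track=258.1°, groundspeed=146.1 kt
Leg 5: track=166.6°, groundspeed=190.8 kt

Leg 1: heading 3.0°; drift +10.9° → track 13.9°, groundspeed 171.0 kt
Leg 2: heading 3.1°; drift +10.9° → track 14.0°, groundspeed 171.1 kt
Leg 3: heading 217.2°; drift -10.8° → track 206.4°, groundspeed 167.6 kt
Leg 4: heading 263.4°; drift -5.3° → track 258.1°, groundspeed 146.1 kt
Leg 5: heading 176.0°; drift -9.4° → track 166.6°, groundspeed 190.8 kt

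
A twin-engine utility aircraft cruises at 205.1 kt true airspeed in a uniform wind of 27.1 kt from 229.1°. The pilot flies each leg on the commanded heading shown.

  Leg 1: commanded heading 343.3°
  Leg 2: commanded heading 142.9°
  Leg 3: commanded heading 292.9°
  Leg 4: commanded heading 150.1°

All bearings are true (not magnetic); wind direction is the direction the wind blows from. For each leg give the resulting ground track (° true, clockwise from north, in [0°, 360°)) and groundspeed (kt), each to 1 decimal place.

Leg 1: heading 343.3°; drift +6.5° → track 349.8°, groundspeed 217.6 kt
Leg 2: heading 142.9°; drift -7.6° → track 135.3°, groundspeed 205.1 kt
Leg 3: heading 292.9°; drift +7.2° → track 300.1°, groundspeed 194.7 kt
Leg 4: heading 150.1°; drift -7.6° → track 142.5°, groundspeed 201.7 kt

Leg 1: track=349.8°, groundspeed=217.6 kt
Leg 2: track=135.3°, groundspeed=205.1 kt
Leg 3: track=300.1°, groundspeed=194.7 kt
Leg 4: track=142.5°, groundspeed=201.7 kt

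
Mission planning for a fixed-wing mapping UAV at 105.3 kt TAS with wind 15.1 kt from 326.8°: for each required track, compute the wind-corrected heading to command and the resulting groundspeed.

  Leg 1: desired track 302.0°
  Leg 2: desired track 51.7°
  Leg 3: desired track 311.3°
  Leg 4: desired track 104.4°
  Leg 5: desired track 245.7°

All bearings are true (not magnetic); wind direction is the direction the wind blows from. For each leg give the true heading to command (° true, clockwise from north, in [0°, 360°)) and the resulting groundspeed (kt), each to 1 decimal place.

Leg 1: desired track 302.0°; wind correction +3.4° → command heading 305.4°, groundspeed 91.4 kt
Leg 2: desired track 51.7°; wind correction -8.2° → command heading 43.5°, groundspeed 102.9 kt
Leg 3: desired track 311.3°; wind correction +2.2° → command heading 313.5°, groundspeed 90.7 kt
Leg 4: desired track 104.4°; wind correction -5.5° → command heading 98.9°, groundspeed 116.0 kt
Leg 5: desired track 245.7°; wind correction +8.1° → command heading 253.8°, groundspeed 101.9 kt

Leg 1: heading=305.4°, groundspeed=91.4 kt
Leg 2: heading=43.5°, groundspeed=102.9 kt
Leg 3: heading=313.5°, groundspeed=90.7 kt
Leg 4: heading=98.9°, groundspeed=116.0 kt
Leg 5: heading=253.8°, groundspeed=101.9 kt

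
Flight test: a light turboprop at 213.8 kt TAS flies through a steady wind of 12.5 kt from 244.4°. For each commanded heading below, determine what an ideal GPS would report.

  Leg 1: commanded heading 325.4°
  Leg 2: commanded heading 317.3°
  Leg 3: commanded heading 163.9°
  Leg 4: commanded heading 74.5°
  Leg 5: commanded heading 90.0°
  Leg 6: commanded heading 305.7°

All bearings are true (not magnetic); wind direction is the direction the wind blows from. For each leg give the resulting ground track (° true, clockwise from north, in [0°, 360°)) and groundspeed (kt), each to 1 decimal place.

Leg 1: heading 325.4°; drift +3.3° → track 328.7°, groundspeed 212.2 kt
Leg 2: heading 317.3°; drift +3.3° → track 320.6°, groundspeed 210.5 kt
Leg 3: heading 163.9°; drift -3.3° → track 160.6°, groundspeed 212.1 kt
Leg 4: heading 74.5°; drift -0.6° → track 73.9°, groundspeed 226.1 kt
Leg 5: heading 90.0°; drift -1.4° → track 88.6°, groundspeed 225.1 kt
Leg 6: heading 305.7°; drift +3.0° → track 308.7°, groundspeed 208.1 kt

Leg 1: track=328.7°, groundspeed=212.2 kt
Leg 2: track=320.6°, groundspeed=210.5 kt
Leg 3: track=160.6°, groundspeed=212.1 kt
Leg 4: track=73.9°, groundspeed=226.1 kt
Leg 5: track=88.6°, groundspeed=225.1 kt
Leg 6: track=308.7°, groundspeed=208.1 kt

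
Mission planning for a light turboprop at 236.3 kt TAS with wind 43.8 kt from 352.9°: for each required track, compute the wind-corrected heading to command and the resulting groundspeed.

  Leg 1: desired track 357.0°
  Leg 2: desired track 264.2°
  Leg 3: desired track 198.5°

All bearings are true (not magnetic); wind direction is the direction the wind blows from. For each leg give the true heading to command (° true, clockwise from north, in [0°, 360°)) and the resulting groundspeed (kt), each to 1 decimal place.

Leg 1: desired track 357.0°; wind correction -0.8° → command heading 356.2°, groundspeed 192.6 kt
Leg 2: desired track 264.2°; wind correction +10.7° → command heading 274.9°, groundspeed 231.2 kt
Leg 3: desired track 198.5°; wind correction +4.6° → command heading 203.1°, groundspeed 275.0 kt

Leg 1: heading=356.2°, groundspeed=192.6 kt
Leg 2: heading=274.9°, groundspeed=231.2 kt
Leg 3: heading=203.1°, groundspeed=275.0 kt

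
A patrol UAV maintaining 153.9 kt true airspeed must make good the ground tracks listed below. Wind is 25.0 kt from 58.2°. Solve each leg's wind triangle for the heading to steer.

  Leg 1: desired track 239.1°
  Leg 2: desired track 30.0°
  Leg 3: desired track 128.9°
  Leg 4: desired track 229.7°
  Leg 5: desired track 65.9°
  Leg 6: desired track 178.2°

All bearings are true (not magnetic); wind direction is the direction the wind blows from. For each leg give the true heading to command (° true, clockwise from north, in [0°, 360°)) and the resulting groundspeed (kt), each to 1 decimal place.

Leg 1: heading=239.2°, groundspeed=178.9 kt
Leg 2: heading=34.4°, groundspeed=131.4 kt
Leg 3: heading=120.1°, groundspeed=143.8 kt
Leg 4: heading=228.3°, groundspeed=178.6 kt
Leg 5: heading=64.7°, groundspeed=129.1 kt
Leg 6: heading=170.1°, groundspeed=164.9 kt

Leg 1: desired track 239.1°; wind correction +0.1° → command heading 239.2°, groundspeed 178.9 kt
Leg 2: desired track 30.0°; wind correction +4.4° → command heading 34.4°, groundspeed 131.4 kt
Leg 3: desired track 128.9°; wind correction -8.8° → command heading 120.1°, groundspeed 143.8 kt
Leg 4: desired track 229.7°; wind correction -1.4° → command heading 228.3°, groundspeed 178.6 kt
Leg 5: desired track 65.9°; wind correction -1.2° → command heading 64.7°, groundspeed 129.1 kt
Leg 6: desired track 178.2°; wind correction -8.1° → command heading 170.1°, groundspeed 164.9 kt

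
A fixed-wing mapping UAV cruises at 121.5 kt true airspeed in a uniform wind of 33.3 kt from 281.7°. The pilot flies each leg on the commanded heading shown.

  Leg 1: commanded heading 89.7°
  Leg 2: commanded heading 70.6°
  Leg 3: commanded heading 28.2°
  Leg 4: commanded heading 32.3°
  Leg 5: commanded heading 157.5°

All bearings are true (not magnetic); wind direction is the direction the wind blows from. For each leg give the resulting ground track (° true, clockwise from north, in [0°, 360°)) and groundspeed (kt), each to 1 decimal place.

Leg 1: heading 89.7°; drift +2.6° → track 92.3°, groundspeed 154.2 kt
Leg 2: heading 70.6°; drift +6.5° → track 77.1°, groundspeed 151.0 kt
Leg 3: heading 28.2°; drift +13.7° → track 41.9°, groundspeed 134.8 kt
Leg 4: heading 32.3°; drift +13.2° → track 45.5°, groundspeed 136.8 kt
Leg 5: heading 157.5°; drift -11.1° → track 146.4°, groundspeed 142.9 kt

Leg 1: track=92.3°, groundspeed=154.2 kt
Leg 2: track=77.1°, groundspeed=151.0 kt
Leg 3: track=41.9°, groundspeed=134.8 kt
Leg 4: track=45.5°, groundspeed=136.8 kt
Leg 5: track=146.4°, groundspeed=142.9 kt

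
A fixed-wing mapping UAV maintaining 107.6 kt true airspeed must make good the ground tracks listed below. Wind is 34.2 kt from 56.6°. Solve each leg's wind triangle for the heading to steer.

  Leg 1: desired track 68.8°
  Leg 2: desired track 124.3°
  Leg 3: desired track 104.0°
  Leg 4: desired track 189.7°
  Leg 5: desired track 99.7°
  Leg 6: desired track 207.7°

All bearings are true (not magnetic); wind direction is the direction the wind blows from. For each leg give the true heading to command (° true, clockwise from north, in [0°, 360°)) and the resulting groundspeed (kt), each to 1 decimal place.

Leg 1: heading=64.9°, groundspeed=73.9 kt
Leg 2: heading=107.2°, groundspeed=89.9 kt
Leg 3: heading=90.5°, groundspeed=81.5 kt
Leg 4: heading=176.3°, groundspeed=128.0 kt
Leg 5: heading=87.2°, groundspeed=80.1 kt
Leg 6: heading=198.9°, groundspeed=136.3 kt

Leg 1: desired track 68.8°; wind correction -3.9° → command heading 64.9°, groundspeed 73.9 kt
Leg 2: desired track 124.3°; wind correction -17.1° → command heading 107.2°, groundspeed 89.9 kt
Leg 3: desired track 104.0°; wind correction -13.5° → command heading 90.5°, groundspeed 81.5 kt
Leg 4: desired track 189.7°; wind correction -13.4° → command heading 176.3°, groundspeed 128.0 kt
Leg 5: desired track 99.7°; wind correction -12.5° → command heading 87.2°, groundspeed 80.1 kt
Leg 6: desired track 207.7°; wind correction -8.8° → command heading 198.9°, groundspeed 136.3 kt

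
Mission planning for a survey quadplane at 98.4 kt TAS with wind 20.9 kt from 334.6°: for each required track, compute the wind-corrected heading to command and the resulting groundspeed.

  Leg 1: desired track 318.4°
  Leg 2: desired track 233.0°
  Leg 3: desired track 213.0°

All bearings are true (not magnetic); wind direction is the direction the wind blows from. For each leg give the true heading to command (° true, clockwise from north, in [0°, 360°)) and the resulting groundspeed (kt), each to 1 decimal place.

Leg 1: desired track 318.4°; wind correction +3.4° → command heading 321.8°, groundspeed 78.2 kt
Leg 2: desired track 233.0°; wind correction +12.0° → command heading 245.0°, groundspeed 100.4 kt
Leg 3: desired track 213.0°; wind correction +10.4° → command heading 223.4°, groundspeed 107.7 kt

Leg 1: heading=321.8°, groundspeed=78.2 kt
Leg 2: heading=245.0°, groundspeed=100.4 kt
Leg 3: heading=223.4°, groundspeed=107.7 kt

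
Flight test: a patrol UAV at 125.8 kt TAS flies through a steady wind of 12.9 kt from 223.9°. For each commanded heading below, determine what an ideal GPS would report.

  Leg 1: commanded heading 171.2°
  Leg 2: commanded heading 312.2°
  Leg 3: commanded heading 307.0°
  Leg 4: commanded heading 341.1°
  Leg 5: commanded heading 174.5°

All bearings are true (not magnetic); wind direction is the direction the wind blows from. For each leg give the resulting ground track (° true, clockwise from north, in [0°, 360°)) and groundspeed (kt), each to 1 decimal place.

Leg 1: heading 171.2°; drift -5.0° → track 166.2°, groundspeed 118.4 kt
Leg 2: heading 312.2°; drift +5.9° → track 318.1°, groundspeed 126.1 kt
Leg 3: heading 307.0°; drift +5.9° → track 312.9°, groundspeed 124.9 kt
Leg 4: heading 341.1°; drift +5.0° → track 346.1°, groundspeed 132.2 kt
Leg 5: heading 174.5°; drift -4.8° → track 169.7°, groundspeed 117.8 kt

Leg 1: track=166.2°, groundspeed=118.4 kt
Leg 2: track=318.1°, groundspeed=126.1 kt
Leg 3: track=312.9°, groundspeed=124.9 kt
Leg 4: track=346.1°, groundspeed=132.2 kt
Leg 5: track=169.7°, groundspeed=117.8 kt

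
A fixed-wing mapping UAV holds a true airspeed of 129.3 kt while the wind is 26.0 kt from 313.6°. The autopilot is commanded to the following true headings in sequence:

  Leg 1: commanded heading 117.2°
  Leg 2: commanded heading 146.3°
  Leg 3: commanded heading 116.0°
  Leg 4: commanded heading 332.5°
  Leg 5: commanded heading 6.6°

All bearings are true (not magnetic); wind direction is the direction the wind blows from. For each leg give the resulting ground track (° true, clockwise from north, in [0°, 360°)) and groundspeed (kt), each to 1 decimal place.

Leg 1: track=119.9°, groundspeed=154.4 kt
Leg 2: track=144.2°, groundspeed=154.8 kt
Leg 3: track=118.9°, groundspeed=154.3 kt
Leg 4: track=337.1°, groundspeed=105.0 kt
Leg 5: track=17.0°, groundspeed=115.5 kt

Leg 1: heading 117.2°; drift +2.7° → track 119.9°, groundspeed 154.4 kt
Leg 2: heading 146.3°; drift -2.1° → track 144.2°, groundspeed 154.8 kt
Leg 3: heading 116.0°; drift +2.9° → track 118.9°, groundspeed 154.3 kt
Leg 4: heading 332.5°; drift +4.6° → track 337.1°, groundspeed 105.0 kt
Leg 5: heading 6.6°; drift +10.4° → track 17.0°, groundspeed 115.5 kt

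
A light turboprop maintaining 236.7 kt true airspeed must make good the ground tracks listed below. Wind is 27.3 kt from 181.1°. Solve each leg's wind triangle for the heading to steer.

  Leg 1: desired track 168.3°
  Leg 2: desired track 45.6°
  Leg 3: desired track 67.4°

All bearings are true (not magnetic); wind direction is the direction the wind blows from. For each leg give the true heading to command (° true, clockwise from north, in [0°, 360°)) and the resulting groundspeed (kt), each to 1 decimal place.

Leg 1: desired track 168.3°; wind correction +1.5° → command heading 169.8°, groundspeed 210.0 kt
Leg 2: desired track 45.6°; wind correction +4.6° → command heading 50.2°, groundspeed 255.4 kt
Leg 3: desired track 67.4°; wind correction +6.1° → command heading 73.5°, groundspeed 246.3 kt

Leg 1: heading=169.8°, groundspeed=210.0 kt
Leg 2: heading=50.2°, groundspeed=255.4 kt
Leg 3: heading=73.5°, groundspeed=246.3 kt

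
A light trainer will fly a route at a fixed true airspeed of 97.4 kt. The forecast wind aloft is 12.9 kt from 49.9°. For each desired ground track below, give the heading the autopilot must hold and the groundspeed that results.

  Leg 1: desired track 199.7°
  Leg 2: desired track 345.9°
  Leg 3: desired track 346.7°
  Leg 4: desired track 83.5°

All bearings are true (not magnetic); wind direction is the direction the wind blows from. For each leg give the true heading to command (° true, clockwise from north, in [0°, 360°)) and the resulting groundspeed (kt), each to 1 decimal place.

Leg 1: desired track 199.7°; wind correction -3.8° → command heading 195.9°, groundspeed 108.3 kt
Leg 2: desired track 345.9°; wind correction +6.8° → command heading 352.7°, groundspeed 91.1 kt
Leg 3: desired track 346.7°; wind correction +6.8° → command heading 353.5°, groundspeed 90.9 kt
Leg 4: desired track 83.5°; wind correction -4.2° → command heading 79.3°, groundspeed 86.4 kt

Leg 1: heading=195.9°, groundspeed=108.3 kt
Leg 2: heading=352.7°, groundspeed=91.1 kt
Leg 3: heading=353.5°, groundspeed=90.9 kt
Leg 4: heading=79.3°, groundspeed=86.4 kt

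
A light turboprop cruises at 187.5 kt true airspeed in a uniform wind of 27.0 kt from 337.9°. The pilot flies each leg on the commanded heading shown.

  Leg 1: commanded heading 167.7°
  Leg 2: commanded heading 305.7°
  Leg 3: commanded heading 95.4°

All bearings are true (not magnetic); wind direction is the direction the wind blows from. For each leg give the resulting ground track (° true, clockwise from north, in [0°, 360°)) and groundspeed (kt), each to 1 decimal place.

Leg 1: track=166.5°, groundspeed=214.2 kt
Leg 2: track=300.7°, groundspeed=165.3 kt
Leg 3: track=102.2°, groundspeed=201.4 kt

Leg 1: heading 167.7°; drift -1.2° → track 166.5°, groundspeed 214.2 kt
Leg 2: heading 305.7°; drift -5.0° → track 300.7°, groundspeed 165.3 kt
Leg 3: heading 95.4°; drift +6.8° → track 102.2°, groundspeed 201.4 kt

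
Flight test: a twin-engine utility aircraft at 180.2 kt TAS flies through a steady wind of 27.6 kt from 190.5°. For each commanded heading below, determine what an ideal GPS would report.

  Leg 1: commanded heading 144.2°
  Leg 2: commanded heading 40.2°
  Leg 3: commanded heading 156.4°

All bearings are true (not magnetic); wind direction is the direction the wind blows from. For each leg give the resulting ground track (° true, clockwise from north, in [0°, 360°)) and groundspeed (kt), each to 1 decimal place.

Leg 1: track=137.1°, groundspeed=162.4 kt
Leg 2: track=36.4°, groundspeed=204.6 kt
Leg 3: track=150.8°, groundspeed=158.1 kt

Leg 1: heading 144.2°; drift -7.1° → track 137.1°, groundspeed 162.4 kt
Leg 2: heading 40.2°; drift -3.8° → track 36.4°, groundspeed 204.6 kt
Leg 3: heading 156.4°; drift -5.6° → track 150.8°, groundspeed 158.1 kt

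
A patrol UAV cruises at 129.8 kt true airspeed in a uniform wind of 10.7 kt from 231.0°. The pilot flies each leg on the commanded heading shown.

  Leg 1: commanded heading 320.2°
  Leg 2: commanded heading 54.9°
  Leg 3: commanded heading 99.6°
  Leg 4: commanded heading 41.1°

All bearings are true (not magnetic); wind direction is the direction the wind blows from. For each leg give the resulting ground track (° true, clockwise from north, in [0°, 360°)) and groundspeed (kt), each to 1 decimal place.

Leg 1: heading 320.2°; drift +4.7° → track 324.9°, groundspeed 130.1 kt
Leg 2: heading 54.9°; drift -0.3° → track 54.6°, groundspeed 140.5 kt
Leg 3: heading 99.6°; drift -3.4° → track 96.2°, groundspeed 137.1 kt
Leg 4: heading 41.1°; drift +0.8° → track 41.9°, groundspeed 140.4 kt

Leg 1: track=324.9°, groundspeed=130.1 kt
Leg 2: track=54.6°, groundspeed=140.5 kt
Leg 3: track=96.2°, groundspeed=137.1 kt
Leg 4: track=41.9°, groundspeed=140.4 kt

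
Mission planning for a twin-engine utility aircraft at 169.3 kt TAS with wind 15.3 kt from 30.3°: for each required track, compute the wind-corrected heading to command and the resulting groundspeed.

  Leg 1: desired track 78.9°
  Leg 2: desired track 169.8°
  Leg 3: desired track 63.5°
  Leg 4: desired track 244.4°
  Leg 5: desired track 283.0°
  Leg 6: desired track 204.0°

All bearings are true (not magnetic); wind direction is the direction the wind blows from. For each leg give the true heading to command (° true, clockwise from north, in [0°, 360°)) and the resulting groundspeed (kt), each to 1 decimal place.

Leg 1: heading=75.0°, groundspeed=158.8 kt
Leg 2: heading=166.4°, groundspeed=180.6 kt
Leg 3: heading=60.7°, groundspeed=156.3 kt
Leg 4: heading=247.3°, groundspeed=181.8 kt
Leg 5: heading=287.9°, groundspeed=173.2 kt
Leg 6: heading=203.4°, groundspeed=184.5 kt

Leg 1: desired track 78.9°; wind correction -3.9° → command heading 75.0°, groundspeed 158.8 kt
Leg 2: desired track 169.8°; wind correction -3.4° → command heading 166.4°, groundspeed 180.6 kt
Leg 3: desired track 63.5°; wind correction -2.8° → command heading 60.7°, groundspeed 156.3 kt
Leg 4: desired track 244.4°; wind correction +2.9° → command heading 247.3°, groundspeed 181.8 kt
Leg 5: desired track 283.0°; wind correction +4.9° → command heading 287.9°, groundspeed 173.2 kt
Leg 6: desired track 204.0°; wind correction -0.6° → command heading 203.4°, groundspeed 184.5 kt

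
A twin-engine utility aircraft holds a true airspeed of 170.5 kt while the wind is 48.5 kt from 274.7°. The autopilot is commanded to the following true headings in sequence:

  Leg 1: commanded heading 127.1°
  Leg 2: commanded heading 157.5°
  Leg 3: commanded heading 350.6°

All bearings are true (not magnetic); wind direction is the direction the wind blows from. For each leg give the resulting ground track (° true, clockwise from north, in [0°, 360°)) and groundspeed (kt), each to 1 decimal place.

Leg 1: heading 127.1°; drift -7.0° → track 120.1°, groundspeed 213.0 kt
Leg 2: heading 157.5°; drift -12.6° → track 144.9°, groundspeed 197.4 kt
Leg 3: heading 350.6°; drift +16.5° → track 7.1°, groundspeed 165.5 kt

Leg 1: track=120.1°, groundspeed=213.0 kt
Leg 2: track=144.9°, groundspeed=197.4 kt
Leg 3: track=7.1°, groundspeed=165.5 kt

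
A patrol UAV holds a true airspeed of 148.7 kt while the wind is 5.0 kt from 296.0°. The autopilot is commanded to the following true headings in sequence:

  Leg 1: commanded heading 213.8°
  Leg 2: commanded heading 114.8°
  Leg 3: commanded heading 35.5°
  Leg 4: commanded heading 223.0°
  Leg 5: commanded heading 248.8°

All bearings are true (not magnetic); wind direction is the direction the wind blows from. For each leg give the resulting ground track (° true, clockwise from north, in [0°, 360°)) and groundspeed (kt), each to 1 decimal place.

Leg 1: track=211.9°, groundspeed=148.1 kt
Leg 2: track=114.8°, groundspeed=153.7 kt
Leg 3: track=37.4°, groundspeed=149.6 kt
Leg 4: track=221.1°, groundspeed=147.3 kt
Leg 5: track=247.4°, groundspeed=145.3 kt

Leg 1: heading 213.8°; drift -1.9° → track 211.9°, groundspeed 148.1 kt
Leg 2: heading 114.8°; drift +0.0° → track 114.8°, groundspeed 153.7 kt
Leg 3: heading 35.5°; drift +1.9° → track 37.4°, groundspeed 149.6 kt
Leg 4: heading 223.0°; drift -1.9° → track 221.1°, groundspeed 147.3 kt
Leg 5: heading 248.8°; drift -1.4° → track 247.4°, groundspeed 145.3 kt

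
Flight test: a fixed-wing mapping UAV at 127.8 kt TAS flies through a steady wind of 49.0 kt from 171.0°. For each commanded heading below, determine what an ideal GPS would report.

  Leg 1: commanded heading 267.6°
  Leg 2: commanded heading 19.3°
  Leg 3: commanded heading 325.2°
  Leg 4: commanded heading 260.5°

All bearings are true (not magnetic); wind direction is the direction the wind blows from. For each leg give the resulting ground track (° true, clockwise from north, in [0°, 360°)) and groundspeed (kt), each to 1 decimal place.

Leg 1: track=287.6°, groundspeed=142.0 kt
Leg 2: track=11.6°, groundspeed=172.5 kt
Leg 3: track=332.3°, groundspeed=173.2 kt
Leg 4: track=281.5°, groundspeed=136.5 kt

Leg 1: heading 267.6°; drift +20.0° → track 287.6°, groundspeed 142.0 kt
Leg 2: heading 19.3°; drift -7.7° → track 11.6°, groundspeed 172.5 kt
Leg 3: heading 325.2°; drift +7.1° → track 332.3°, groundspeed 173.2 kt
Leg 4: heading 260.5°; drift +21.0° → track 281.5°, groundspeed 136.5 kt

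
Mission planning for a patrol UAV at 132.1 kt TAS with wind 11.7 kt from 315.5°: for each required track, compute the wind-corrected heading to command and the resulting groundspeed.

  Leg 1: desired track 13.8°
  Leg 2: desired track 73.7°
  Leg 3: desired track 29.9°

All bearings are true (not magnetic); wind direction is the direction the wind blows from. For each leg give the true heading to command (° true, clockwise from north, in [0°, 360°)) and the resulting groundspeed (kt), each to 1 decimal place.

Leg 1: heading=9.5°, groundspeed=125.6 kt
Leg 2: heading=69.2°, groundspeed=137.2 kt
Leg 3: heading=25.0°, groundspeed=128.5 kt

Leg 1: desired track 13.8°; wind correction -4.3° → command heading 9.5°, groundspeed 125.6 kt
Leg 2: desired track 73.7°; wind correction -4.5° → command heading 69.2°, groundspeed 137.2 kt
Leg 3: desired track 29.9°; wind correction -4.9° → command heading 25.0°, groundspeed 128.5 kt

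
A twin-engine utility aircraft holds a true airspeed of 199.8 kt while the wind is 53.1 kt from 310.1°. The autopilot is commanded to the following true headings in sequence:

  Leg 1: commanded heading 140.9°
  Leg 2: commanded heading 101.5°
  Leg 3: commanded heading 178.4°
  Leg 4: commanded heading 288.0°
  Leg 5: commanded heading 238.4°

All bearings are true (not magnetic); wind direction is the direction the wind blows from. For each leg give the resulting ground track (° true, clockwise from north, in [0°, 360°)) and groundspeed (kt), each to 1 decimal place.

Leg 1: track=138.6°, groundspeed=252.2 kt
Leg 2: track=107.4°, groundspeed=247.7 kt
Leg 3: track=168.8°, groundspeed=238.4 kt
Leg 4: track=280.4°, groundspeed=151.9 kt
Leg 5: track=223.0°, groundspeed=189.9 kt

Leg 1: heading 140.9°; drift -2.3° → track 138.6°, groundspeed 252.2 kt
Leg 2: heading 101.5°; drift +5.9° → track 107.4°, groundspeed 247.7 kt
Leg 3: heading 178.4°; drift -9.6° → track 168.8°, groundspeed 238.4 kt
Leg 4: heading 288.0°; drift -7.6° → track 280.4°, groundspeed 151.9 kt
Leg 5: heading 238.4°; drift -15.4° → track 223.0°, groundspeed 189.9 kt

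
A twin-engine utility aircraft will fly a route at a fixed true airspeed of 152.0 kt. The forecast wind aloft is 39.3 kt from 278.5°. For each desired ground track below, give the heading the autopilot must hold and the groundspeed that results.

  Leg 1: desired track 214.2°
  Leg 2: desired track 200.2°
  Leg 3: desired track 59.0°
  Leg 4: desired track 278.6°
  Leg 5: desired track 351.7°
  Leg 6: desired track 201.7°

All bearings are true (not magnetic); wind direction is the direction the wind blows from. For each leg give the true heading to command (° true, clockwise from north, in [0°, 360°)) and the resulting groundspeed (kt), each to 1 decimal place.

Leg 1: heading=227.7°, groundspeed=130.8 kt
Leg 2: heading=214.9°, groundspeed=139.1 kt
Leg 3: heading=49.5°, groundspeed=180.3 kt
Leg 4: heading=278.6°, groundspeed=112.7 kt
Leg 5: heading=337.4°, groundspeed=135.9 kt
Leg 6: heading=216.3°, groundspeed=138.1 kt

Leg 1: desired track 214.2°; wind correction +13.5° → command heading 227.7°, groundspeed 130.8 kt
Leg 2: desired track 200.2°; wind correction +14.7° → command heading 214.9°, groundspeed 139.1 kt
Leg 3: desired track 59.0°; wind correction -9.5° → command heading 49.5°, groundspeed 180.3 kt
Leg 4: desired track 278.6°; wind correction +0.0° → command heading 278.6°, groundspeed 112.7 kt
Leg 5: desired track 351.7°; wind correction -14.3° → command heading 337.4°, groundspeed 135.9 kt
Leg 6: desired track 201.7°; wind correction +14.6° → command heading 216.3°, groundspeed 138.1 kt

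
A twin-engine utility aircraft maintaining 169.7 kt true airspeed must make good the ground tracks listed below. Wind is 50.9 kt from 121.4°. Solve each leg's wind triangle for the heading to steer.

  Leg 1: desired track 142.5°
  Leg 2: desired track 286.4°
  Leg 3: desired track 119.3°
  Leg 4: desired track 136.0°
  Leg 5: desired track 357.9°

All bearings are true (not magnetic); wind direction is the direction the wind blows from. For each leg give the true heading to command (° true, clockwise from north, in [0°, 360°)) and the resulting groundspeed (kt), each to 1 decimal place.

Leg 1: desired track 142.5°; wind correction -6.2° → command heading 136.3°, groundspeed 121.2 kt
Leg 2: desired track 286.4°; wind correction -4.5° → command heading 281.9°, groundspeed 218.4 kt
Leg 3: desired track 119.3°; wind correction +0.6° → command heading 119.9°, groundspeed 118.8 kt
Leg 4: desired track 136.0°; wind correction -4.3° → command heading 131.7°, groundspeed 120.0 kt
Leg 5: desired track 357.9°; wind correction +14.5° → command heading 12.4°, groundspeed 192.4 kt

Leg 1: heading=136.3°, groundspeed=121.2 kt
Leg 2: heading=281.9°, groundspeed=218.4 kt
Leg 3: heading=119.9°, groundspeed=118.8 kt
Leg 4: heading=131.7°, groundspeed=120.0 kt
Leg 5: heading=12.4°, groundspeed=192.4 kt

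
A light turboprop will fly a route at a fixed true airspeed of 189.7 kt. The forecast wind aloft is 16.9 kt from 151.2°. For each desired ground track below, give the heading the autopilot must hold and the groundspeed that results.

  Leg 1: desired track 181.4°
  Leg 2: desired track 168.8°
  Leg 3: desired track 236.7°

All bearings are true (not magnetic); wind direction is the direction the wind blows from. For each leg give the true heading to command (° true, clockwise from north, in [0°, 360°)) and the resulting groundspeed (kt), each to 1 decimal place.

Leg 1: heading=178.8°, groundspeed=174.9 kt
Leg 2: heading=167.3°, groundspeed=173.5 kt
Leg 3: heading=231.6°, groundspeed=187.6 kt

Leg 1: desired track 181.4°; wind correction -2.6° → command heading 178.8°, groundspeed 174.9 kt
Leg 2: desired track 168.8°; wind correction -1.5° → command heading 167.3°, groundspeed 173.5 kt
Leg 3: desired track 236.7°; wind correction -5.1° → command heading 231.6°, groundspeed 187.6 kt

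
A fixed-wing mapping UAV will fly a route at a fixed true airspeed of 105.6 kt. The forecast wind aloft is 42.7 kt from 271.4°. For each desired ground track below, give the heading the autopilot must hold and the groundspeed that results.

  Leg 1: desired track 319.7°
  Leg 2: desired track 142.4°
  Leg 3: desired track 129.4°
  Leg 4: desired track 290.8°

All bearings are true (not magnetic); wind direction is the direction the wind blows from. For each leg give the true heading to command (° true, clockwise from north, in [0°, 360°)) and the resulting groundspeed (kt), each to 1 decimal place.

Leg 1: desired track 319.7°; wind correction -17.6° → command heading 302.1°, groundspeed 72.3 kt
Leg 2: desired track 142.4°; wind correction +18.3° → command heading 160.7°, groundspeed 127.1 kt
Leg 3: desired track 129.4°; wind correction +14.4° → command heading 143.8°, groundspeed 135.9 kt
Leg 4: desired track 290.8°; wind correction -7.7° → command heading 283.1°, groundspeed 64.4 kt

Leg 1: heading=302.1°, groundspeed=72.3 kt
Leg 2: heading=160.7°, groundspeed=127.1 kt
Leg 3: heading=143.8°, groundspeed=135.9 kt
Leg 4: heading=283.1°, groundspeed=64.4 kt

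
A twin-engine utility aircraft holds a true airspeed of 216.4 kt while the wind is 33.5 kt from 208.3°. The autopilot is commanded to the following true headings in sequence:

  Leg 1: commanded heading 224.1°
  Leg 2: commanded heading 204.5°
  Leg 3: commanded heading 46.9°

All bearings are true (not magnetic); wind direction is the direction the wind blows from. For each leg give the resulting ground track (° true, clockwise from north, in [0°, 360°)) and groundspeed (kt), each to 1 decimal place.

Leg 1: track=226.9°, groundspeed=184.4 kt
Leg 2: track=203.8°, groundspeed=183.0 kt
Leg 3: track=44.4°, groundspeed=248.4 kt

Leg 1: heading 224.1°; drift +2.8° → track 226.9°, groundspeed 184.4 kt
Leg 2: heading 204.5°; drift -0.7° → track 203.8°, groundspeed 183.0 kt
Leg 3: heading 46.9°; drift -2.5° → track 44.4°, groundspeed 248.4 kt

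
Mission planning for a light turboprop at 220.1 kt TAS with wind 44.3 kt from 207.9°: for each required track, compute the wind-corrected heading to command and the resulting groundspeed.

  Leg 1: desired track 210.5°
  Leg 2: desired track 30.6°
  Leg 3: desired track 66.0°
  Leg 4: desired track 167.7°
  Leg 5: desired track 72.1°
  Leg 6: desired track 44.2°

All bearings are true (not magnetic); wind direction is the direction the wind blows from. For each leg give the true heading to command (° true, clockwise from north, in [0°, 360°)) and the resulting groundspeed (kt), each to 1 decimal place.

Leg 1: heading=210.0°, groundspeed=175.8 kt
Leg 2: heading=31.1°, groundspeed=264.3 kt
Leg 3: heading=73.1°, groundspeed=253.3 kt
Leg 4: heading=175.2°, groundspeed=184.4 kt
Leg 5: heading=80.2°, groundspeed=249.7 kt
Leg 6: heading=47.4°, groundspeed=262.3 kt

Leg 1: desired track 210.5°; wind correction -0.5° → command heading 210.0°, groundspeed 175.8 kt
Leg 2: desired track 30.6°; wind correction +0.5° → command heading 31.1°, groundspeed 264.3 kt
Leg 3: desired track 66.0°; wind correction +7.1° → command heading 73.1°, groundspeed 253.3 kt
Leg 4: desired track 167.7°; wind correction +7.5° → command heading 175.2°, groundspeed 184.4 kt
Leg 5: desired track 72.1°; wind correction +8.1° → command heading 80.2°, groundspeed 249.7 kt
Leg 6: desired track 44.2°; wind correction +3.2° → command heading 47.4°, groundspeed 262.3 kt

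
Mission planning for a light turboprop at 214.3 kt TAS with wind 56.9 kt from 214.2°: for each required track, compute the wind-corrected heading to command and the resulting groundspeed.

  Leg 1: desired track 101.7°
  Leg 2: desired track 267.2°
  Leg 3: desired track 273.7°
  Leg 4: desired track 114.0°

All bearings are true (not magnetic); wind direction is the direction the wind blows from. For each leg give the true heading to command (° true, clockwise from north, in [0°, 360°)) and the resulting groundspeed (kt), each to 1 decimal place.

Leg 1: heading=115.9°, groundspeed=229.5 kt
Leg 2: heading=255.0°, groundspeed=175.2 kt
Leg 3: heading=260.5°, groundspeed=179.7 kt
Leg 4: heading=129.1°, groundspeed=216.9 kt

Leg 1: desired track 101.7°; wind correction +14.2° → command heading 115.9°, groundspeed 229.5 kt
Leg 2: desired track 267.2°; wind correction -12.2° → command heading 255.0°, groundspeed 175.2 kt
Leg 3: desired track 273.7°; wind correction -13.2° → command heading 260.5°, groundspeed 179.7 kt
Leg 4: desired track 114.0°; wind correction +15.1° → command heading 129.1°, groundspeed 216.9 kt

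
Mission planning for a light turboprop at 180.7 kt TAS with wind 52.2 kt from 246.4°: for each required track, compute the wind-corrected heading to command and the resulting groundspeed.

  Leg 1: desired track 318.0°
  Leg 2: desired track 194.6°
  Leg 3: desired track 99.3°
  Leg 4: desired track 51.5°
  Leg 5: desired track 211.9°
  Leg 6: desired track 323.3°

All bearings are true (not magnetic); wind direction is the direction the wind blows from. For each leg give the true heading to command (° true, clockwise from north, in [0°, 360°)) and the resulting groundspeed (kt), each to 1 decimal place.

Leg 1: desired track 318.0°; wind correction -15.9° → command heading 302.1°, groundspeed 157.3 kt
Leg 2: desired track 194.6°; wind correction +13.1° → command heading 207.7°, groundspeed 143.7 kt
Leg 3: desired track 99.3°; wind correction +9.0° → command heading 108.3°, groundspeed 222.3 kt
Leg 4: desired track 51.5°; wind correction -4.3° → command heading 47.2°, groundspeed 230.6 kt
Leg 5: desired track 211.9°; wind correction +9.4° → command heading 221.3°, groundspeed 135.2 kt
Leg 6: desired track 323.3°; wind correction -16.3° → command heading 307.0°, groundspeed 161.6 kt

Leg 1: heading=302.1°, groundspeed=157.3 kt
Leg 2: heading=207.7°, groundspeed=143.7 kt
Leg 3: heading=108.3°, groundspeed=222.3 kt
Leg 4: heading=47.2°, groundspeed=230.6 kt
Leg 5: heading=221.3°, groundspeed=135.2 kt
Leg 6: heading=307.0°, groundspeed=161.6 kt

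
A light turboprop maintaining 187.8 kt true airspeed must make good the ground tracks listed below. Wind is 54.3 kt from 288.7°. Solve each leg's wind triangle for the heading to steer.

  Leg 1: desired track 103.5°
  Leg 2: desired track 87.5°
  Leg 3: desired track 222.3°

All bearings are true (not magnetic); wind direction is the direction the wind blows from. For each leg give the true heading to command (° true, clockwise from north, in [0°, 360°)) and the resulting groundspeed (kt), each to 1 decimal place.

Leg 1: heading=102.0°, groundspeed=241.8 kt
Leg 2: heading=81.5°, groundspeed=237.4 kt
Leg 3: heading=237.7°, groundspeed=159.3 kt

Leg 1: desired track 103.5°; wind correction -1.5° → command heading 102.0°, groundspeed 241.8 kt
Leg 2: desired track 87.5°; wind correction -6.0° → command heading 81.5°, groundspeed 237.4 kt
Leg 3: desired track 222.3°; wind correction +15.4° → command heading 237.7°, groundspeed 159.3 kt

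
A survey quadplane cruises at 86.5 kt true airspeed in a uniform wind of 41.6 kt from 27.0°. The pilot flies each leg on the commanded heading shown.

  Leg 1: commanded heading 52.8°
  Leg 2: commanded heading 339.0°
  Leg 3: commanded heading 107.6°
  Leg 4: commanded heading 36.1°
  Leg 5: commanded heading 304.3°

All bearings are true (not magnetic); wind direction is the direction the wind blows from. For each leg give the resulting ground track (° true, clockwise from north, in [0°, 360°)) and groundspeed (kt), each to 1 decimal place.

Leg 1: heading 52.8°; drift +20.3° → track 73.1°, groundspeed 52.3 kt
Leg 2: heading 339.0°; drift -27.8° → track 311.2°, groundspeed 66.3 kt
Leg 3: heading 107.6°; drift +27.2° → track 134.8°, groundspeed 89.7 kt
Leg 4: heading 36.1°; drift +8.2° → track 44.3°, groundspeed 45.9 kt
Leg 5: heading 304.3°; drift -26.9° → track 277.4°, groundspeed 91.1 kt

Leg 1: track=73.1°, groundspeed=52.3 kt
Leg 2: track=311.2°, groundspeed=66.3 kt
Leg 3: track=134.8°, groundspeed=89.7 kt
Leg 4: track=44.3°, groundspeed=45.9 kt
Leg 5: track=277.4°, groundspeed=91.1 kt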